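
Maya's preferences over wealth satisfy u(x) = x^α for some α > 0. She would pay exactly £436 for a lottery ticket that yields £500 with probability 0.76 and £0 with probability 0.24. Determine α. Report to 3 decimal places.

α ≈ 2.004

EU(lottery) = 0.76·500^α + 0.24·0 = 0.76·500^α.
Equating: 436^α = 0.76·500^α, i.e. 0.8720^α = 0.76.
Take logs: α = ln 0.76 / ln(436/500) ≈ 2.00369.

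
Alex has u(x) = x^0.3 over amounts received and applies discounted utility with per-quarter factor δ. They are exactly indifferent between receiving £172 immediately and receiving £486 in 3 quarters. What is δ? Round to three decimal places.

δ ≈ 0.901

The payoff in 3 quarters is discounted by δ^3, so u(172) = δ^3·u(486) and δ^3 = u(172)/u(486).
With u(x) = x^0.3: δ^3 = 172^0.3/486^0.3 = (172/486)^0.3 = 0.73226.
Hence δ = (0.73226)^(1/3) = 0.90134.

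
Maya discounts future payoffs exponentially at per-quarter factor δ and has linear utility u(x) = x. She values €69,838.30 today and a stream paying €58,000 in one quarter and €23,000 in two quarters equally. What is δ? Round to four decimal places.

The stream is worth 58000δ + 23000δ² today, so 58000δ + 23000δ² = 69838.30.
Rearranged: 23000δ² + 58000δ − 69838.30 = 0.
By the quadratic formula (taking the positive root), δ = (−58000 + √9789123600.00) / 46000 ≈ 0.8900.

δ ≈ 0.8900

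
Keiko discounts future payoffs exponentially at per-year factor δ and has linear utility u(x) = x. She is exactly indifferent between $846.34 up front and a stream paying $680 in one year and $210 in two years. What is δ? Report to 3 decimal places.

δ ≈ 0.960

Present value of the stream is 680·δ + 210·δ². Indifference gives 680δ + 210δ² = 846.34.
So 210δ² + 680δ − 846.34 = 0.
δ = (−680 + √(680² + 4·210·846.34)) / (2·210) = (−680 + √1173325.60) / 420 ≈ 0.960.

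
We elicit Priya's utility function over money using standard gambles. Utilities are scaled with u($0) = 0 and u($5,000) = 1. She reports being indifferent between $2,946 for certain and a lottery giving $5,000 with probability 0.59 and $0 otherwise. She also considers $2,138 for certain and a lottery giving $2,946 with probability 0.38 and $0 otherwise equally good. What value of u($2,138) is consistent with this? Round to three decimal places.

From the first indifference, u($2,946) = 0.59·u($5,000) + 0.41·u($0) = 0.59·1 + 0.41·0 = 0.59.
Then u($2,138) = 0.38·u($2,946) + 0.62·u($0) = 0.38·0.59 + 0.62·0.00 = 0.2242.

0.224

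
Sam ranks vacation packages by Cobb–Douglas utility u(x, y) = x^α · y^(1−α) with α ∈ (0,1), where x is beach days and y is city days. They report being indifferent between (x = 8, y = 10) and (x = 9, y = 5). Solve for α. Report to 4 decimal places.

α ≈ 0.8548

Set the two utilities equal: 8^α·10^(1−α) = 9^α·5^(1−α).
Taking logs: α·ln 8 + (1−α)·ln 10 = α·ln 9 + (1−α)·ln 5, i.e. α·-0.1177830 = (1−α)·-0.6931472.
With A = -0.1177830 and B = -0.6931472: α·A = (1−α)·B, so α = B/(A+B) = -0.6931472/-0.8109302 ≈ 0.8548.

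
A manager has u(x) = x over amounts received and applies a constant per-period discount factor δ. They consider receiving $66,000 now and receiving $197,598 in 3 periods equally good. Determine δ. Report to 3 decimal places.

δ ≈ 0.694

Equating discounted utilities: u(66000) = δ^3·u(197598) ⇒ δ^3 = u(66000)/u(197598).
With u(x) = x: δ^3 = 66000/197598 = 0.33401.
Taking the cube root: δ = 0.33401^(1/3) ≈ 0.694.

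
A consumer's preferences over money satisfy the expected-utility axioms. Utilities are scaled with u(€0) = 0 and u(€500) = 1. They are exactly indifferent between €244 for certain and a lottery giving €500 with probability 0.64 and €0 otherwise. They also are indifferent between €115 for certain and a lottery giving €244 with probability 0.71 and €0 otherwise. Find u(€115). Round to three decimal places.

The first gamble pins u(€244): it must equal 0.64·1 + 0.36·0 = 0.64.
Chaining: u(€115) = 0.71·0.64 + 0.29·0.00 = 0.4544.

0.454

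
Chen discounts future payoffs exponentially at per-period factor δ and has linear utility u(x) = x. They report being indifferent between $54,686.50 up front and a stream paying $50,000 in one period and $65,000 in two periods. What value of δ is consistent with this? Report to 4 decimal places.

δ ≈ 0.6100

The stream is worth 50000δ + 65000δ² today, so 50000δ + 65000δ² = 54686.50.
Rearranged: 65000δ² + 50000δ − 54686.50 = 0.
By the quadratic formula (taking the positive root), δ = (−50000 + √16718490000.00) / 130000 ≈ 0.6100.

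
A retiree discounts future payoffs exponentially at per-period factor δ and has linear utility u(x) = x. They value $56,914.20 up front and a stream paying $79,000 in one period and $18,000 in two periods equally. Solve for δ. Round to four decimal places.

Present value of the stream is 79000·δ + 18000·δ². Indifference gives 79000δ + 18000δ² = 56914.20.
Rearranged: 18000δ² + 79000δ − 56914.20 = 0.
δ = (−79000 + √(79000² + 4·18000·56914.20)) / (2·18000) = (−79000 + √10338822400.00) / 36000 ≈ 0.6300.

δ ≈ 0.6300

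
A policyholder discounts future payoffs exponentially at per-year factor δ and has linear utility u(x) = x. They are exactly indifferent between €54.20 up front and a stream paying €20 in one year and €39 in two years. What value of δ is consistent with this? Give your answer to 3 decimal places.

Equating present values: 54.20 = 20δ + 39δ².
That is, 39δ² + 20δ − 54.20 = 0, a quadratic in δ.
δ = (−20 + √(20² + 4·39·54.20)) / (2·39) = (−20 + √8855.20) / 78 ≈ 0.950.

δ ≈ 0.950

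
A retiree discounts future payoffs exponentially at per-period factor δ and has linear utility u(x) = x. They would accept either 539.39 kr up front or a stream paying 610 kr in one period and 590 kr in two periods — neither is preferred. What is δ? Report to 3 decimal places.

δ ≈ 0.570

Present value of the stream is 610·δ + 590·δ². Indifference gives 610δ + 590δ² = 539.39.
So 590δ² + 610δ − 539.39 = 0.
The positive root is δ = [−610 + √(610² + 4·590·539.39)] / (2·590) = (−610 + 1282.599)/1180 ≈ 0.570.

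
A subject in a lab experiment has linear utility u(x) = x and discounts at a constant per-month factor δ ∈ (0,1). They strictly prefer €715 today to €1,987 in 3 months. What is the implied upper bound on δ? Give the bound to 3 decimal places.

δ < 0.711

Under u(x) = x this choice says 715 > δ^3·1987.
Dividing by 1987: δ^3 < 0.35984. Both sides are positive, so the cube root keeps the direction.
δ < 0.35984^(1/3) = 0.711.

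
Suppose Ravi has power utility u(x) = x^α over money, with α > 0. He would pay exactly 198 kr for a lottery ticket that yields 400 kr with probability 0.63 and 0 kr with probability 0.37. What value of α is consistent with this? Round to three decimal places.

α ≈ 0.657

Since u(0) = 0, the lottery's EU is 0.63·400^α.
Indifference: 198^α = 0.63·400^α, so (198/400)^α = 0.63.
Taking logs: α·ln(198/400) = ln(0.63), so α = -0.462035 / -0.703198 ≈ 0.657.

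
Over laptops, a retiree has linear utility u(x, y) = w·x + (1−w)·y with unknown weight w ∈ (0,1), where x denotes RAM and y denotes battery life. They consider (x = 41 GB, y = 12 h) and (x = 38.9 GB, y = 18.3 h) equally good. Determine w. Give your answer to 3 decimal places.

Indifference: w·41 + (1−w)·12 = w·38.9 + (1−w)·18.3.
Rearranging, 2.1·w − 6.3·(1−w) = 0.
So w/(1−w) = 6.3/2.1 = 3.0000, giving w = 6.3/(2.1+6.3) = 0.750.

w = 0.750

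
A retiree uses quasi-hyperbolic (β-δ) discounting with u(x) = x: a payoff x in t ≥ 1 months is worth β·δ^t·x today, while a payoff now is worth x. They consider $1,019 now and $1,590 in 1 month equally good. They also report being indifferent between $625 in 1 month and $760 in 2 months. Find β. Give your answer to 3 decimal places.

Both payoffs in the second observation are in the future, so β drops out: δ^1·625 = δ^2·760 ⇒ δ = 625/760 = 0.82237.
The first indifference: 1019 = β·δ·1590, so β = 1019/(δ·1590) = 1019/(0.82237·1590) ≈ 0.779.

β ≈ 0.779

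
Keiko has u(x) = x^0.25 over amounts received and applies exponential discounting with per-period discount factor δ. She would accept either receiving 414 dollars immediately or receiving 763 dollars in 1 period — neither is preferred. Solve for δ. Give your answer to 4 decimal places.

δ ≈ 0.8583

Equating discounted utilities: u(414) = δ·u(763) ⇒ δ = u(414)/u(763).
Since u(x) = x^0.25, δ = (414/763)^0.25 = 0.54260^0.25 = 0.85826.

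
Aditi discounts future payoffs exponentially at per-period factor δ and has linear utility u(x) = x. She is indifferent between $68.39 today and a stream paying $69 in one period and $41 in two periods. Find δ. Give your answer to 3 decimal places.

The stream is worth 69δ + 41δ² today, so 69δ + 41δ² = 68.39.
Rearranged: 41δ² + 69δ − 68.39 = 0.
By the quadratic formula (taking the positive root), δ = (−69 + √15976.96) / 82 ≈ 0.700.

δ ≈ 0.700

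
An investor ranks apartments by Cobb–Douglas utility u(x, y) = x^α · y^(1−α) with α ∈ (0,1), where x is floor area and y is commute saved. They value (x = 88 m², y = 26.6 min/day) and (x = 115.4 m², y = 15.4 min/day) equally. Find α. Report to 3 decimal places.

α ≈ 0.668

Indifference: 88^α · 26.6^(1−α) = 115.4^α · 15.4^(1−α).
Taking logs: α·ln 88 + (1−α)·ln 26.6 = α·ln 115.4 + (1−α)·ln 15.4, i.e. α·-0.271068 = (1−α)·-0.546544.
With A = -0.271068 and B = -0.546544: α·A = (1−α)·B, so α = B/(A+B) = -0.546544/-0.817612 ≈ 0.668.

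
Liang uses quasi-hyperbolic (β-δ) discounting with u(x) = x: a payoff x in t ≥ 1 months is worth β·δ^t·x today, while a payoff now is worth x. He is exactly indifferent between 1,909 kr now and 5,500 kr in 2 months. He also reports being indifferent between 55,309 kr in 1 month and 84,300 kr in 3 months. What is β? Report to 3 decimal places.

From the later pair, β·δ^1·55309 = β·δ^3·84300; dividing through, δ^2 = 55309/84300 = 0.65610, so δ = 0.81000.
Now use the now-vs-future pair: 1909 = β·δ^2·5500 gives β = 1909/(0.65610·5500) ≈ 0.529.

β ≈ 0.529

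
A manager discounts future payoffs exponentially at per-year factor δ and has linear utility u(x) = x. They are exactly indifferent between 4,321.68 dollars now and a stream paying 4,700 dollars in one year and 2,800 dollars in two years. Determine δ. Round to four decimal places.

δ ≈ 0.6600

Present value of the stream is 4700·δ + 2800·δ². Indifference gives 4700δ + 2800δ² = 4321.68.
So 2800δ² + 4700δ − 4321.68 = 0.
δ = (−4700 + √(4700² + 4·2800·4321.68)) / (2·2800) = (−4700 + √70492816.00) / 5600 ≈ 0.6600.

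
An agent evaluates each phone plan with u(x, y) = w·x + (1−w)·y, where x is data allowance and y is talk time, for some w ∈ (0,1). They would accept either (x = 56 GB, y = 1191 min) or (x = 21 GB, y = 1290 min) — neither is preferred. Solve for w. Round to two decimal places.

Indifference: w·56 + (1−w)·1191 = w·21 + (1−w)·1290.
Rearranging, 35·w − 99·(1−w) = 0.
So w/(1−w) = 99/35 = 2.8286, giving w = 99/(35+99) = 0.74.

w = 0.74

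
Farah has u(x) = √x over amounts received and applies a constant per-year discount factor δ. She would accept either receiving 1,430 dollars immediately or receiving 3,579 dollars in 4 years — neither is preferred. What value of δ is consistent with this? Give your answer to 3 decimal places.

δ ≈ 0.892

Indifference means u(1430) = δ^4 · u(3579), so δ^4 = u(1430)/u(3579).
Since u(x) = √x, δ^4 = √(1430/3579) = 0.63210.
Hence δ = (0.63210)^(1/4) = 0.89165.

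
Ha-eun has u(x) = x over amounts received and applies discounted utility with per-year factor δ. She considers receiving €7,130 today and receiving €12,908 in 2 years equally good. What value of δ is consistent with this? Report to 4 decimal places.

The payoff in 2 years is discounted by δ^2, so u(7130) = δ^2·u(12908) and δ^2 = u(7130)/u(12908).
With u(x) = x: δ^2 = 7130/12908 = 0.55237.
So δ = 0.55237^(1/2) ≈ 0.7432.

δ ≈ 0.7432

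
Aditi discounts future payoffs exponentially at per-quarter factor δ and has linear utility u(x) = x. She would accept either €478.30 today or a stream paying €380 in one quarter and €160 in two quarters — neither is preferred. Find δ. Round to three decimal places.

δ ≈ 0.910

Equating present values: 478.30 = 380δ + 160δ².
That is, 160δ² + 380δ − 478.30 = 0, a quadratic in δ.
By the quadratic formula (taking the positive root), δ = (−380 + √450512.00) / 320 ≈ 0.910.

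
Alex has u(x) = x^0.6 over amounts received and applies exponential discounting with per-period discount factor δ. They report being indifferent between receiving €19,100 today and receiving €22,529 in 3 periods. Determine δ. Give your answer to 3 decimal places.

δ ≈ 0.968

Equating discounted utilities: u(19100) = δ^3·u(22529) ⇒ δ^3 = u(19100)/u(22529).
Since u(x) = x^0.6, δ^3 = (19100/22529)^0.6 = 0.84780^0.6 = 0.90568.
Hence δ = (0.90568)^(1/3) = 0.96752.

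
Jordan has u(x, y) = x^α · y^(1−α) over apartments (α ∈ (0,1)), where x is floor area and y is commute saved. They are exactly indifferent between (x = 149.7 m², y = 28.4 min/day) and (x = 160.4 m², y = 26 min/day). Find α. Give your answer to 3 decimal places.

α ≈ 0.561

Set the two utilities equal: 149.7^α·28.4^(1−α) = 160.4^α·26^(1−α).
Taking logs: α·ln 149.7 + (1−α)·ln 28.4 = α·ln 160.4 + (1−α)·ln 26, i.e. α·-0.069037 = (1−α)·-0.088293.
With A = -0.069037 and B = -0.088293: α·A = (1−α)·B, so α = B/(A+B) = -0.088293/-0.157330 ≈ 0.561.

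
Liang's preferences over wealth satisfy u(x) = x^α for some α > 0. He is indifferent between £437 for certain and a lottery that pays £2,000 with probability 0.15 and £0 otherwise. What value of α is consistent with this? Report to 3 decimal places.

The lottery's expected utility is 0.15·u(2000) + 0.85·u(0) = 0.15·2000^α (since u(0) = 0 for α > 0).
Setting u(437) equal to that: 437^α = 0.15·2000^α ⇒ (437/2000)^α = 0.15.
Taking logs: α·ln(437/2000) = ln(0.15), so α = -1.897120 / -1.520969 ≈ 1.247.

α ≈ 1.247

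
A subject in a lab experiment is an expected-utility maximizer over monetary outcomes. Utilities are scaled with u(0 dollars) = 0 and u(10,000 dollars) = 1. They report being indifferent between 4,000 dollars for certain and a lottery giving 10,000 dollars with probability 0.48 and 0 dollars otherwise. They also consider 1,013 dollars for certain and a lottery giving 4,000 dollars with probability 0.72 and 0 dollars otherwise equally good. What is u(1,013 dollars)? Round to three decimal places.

0.346

The first gamble pins u(4,000 dollars): it must equal 0.48·1 + 0.52·0 = 0.48.
Then u(1,013 dollars) = 0.72·u(4,000 dollars) + 0.28·u(0 dollars) = 0.72·0.48 + 0.28·0.00 = 0.3456.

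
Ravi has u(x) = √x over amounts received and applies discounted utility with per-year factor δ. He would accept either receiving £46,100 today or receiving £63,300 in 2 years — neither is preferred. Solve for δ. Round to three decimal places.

Equating discounted utilities: u(46100) = δ^2·u(63300) ⇒ δ^2 = u(46100)/u(63300).
With u(x) = √x: δ^2 = √46100/√63300 = √(46100/63300) = 0.85339.
Taking the square root: δ = 0.85339^(1/2) ≈ 0.924.

δ ≈ 0.924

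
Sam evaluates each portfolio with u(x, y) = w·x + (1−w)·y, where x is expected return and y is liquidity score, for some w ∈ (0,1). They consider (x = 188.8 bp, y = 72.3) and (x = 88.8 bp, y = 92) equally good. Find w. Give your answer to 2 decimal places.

w = 0.16

Indifference: w·188.8 + (1−w)·72.3 = w·88.8 + (1−w)·92.
Collecting terms: w·100 = (1−w)·19.7.
So w/(1−w) = 19.7/100 = 0.1970, giving w = 19.7/(100+19.7) = 0.16.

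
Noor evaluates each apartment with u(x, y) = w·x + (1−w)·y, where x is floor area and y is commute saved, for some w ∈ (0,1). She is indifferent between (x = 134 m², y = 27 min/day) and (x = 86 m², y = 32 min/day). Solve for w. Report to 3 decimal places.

w = 0.094

u(134,27) = u(86,32) means w·134 + (1−w)·27 = w·86 + (1−w)·32.
Rearranging, 48·w − 5·(1−w) = 0.
Hence w = 5/(48+5) = 5/53 = 0.094.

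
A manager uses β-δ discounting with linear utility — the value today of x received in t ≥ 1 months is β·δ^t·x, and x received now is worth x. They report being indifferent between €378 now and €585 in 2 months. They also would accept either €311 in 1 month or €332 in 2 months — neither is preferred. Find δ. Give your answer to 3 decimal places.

From the later pair, β·δ^1·311 = β·δ^2·332; dividing through, δ = 311/332 = 0.93675.

δ ≈ 0.937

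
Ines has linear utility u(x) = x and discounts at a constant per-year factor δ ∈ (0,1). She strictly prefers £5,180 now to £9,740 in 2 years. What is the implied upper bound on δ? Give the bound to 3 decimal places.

δ < 0.729

The preference means 5180 > δ^2·9740.
Hence δ^2 < 5180/9740 = 0.53183, and x ↦ x^(1/2) is increasing on (0,∞).
δ < (5180/9740)^(1/2) ≈ 0.729.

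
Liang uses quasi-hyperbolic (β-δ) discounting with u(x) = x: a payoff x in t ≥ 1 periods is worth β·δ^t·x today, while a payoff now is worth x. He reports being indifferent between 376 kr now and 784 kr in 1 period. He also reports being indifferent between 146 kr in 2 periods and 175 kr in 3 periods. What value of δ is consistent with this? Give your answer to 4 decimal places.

δ ≈ 0.8343

Both payoffs in the second observation are in the future, so β drops out: δ^2·146 = δ^3·175 ⇒ δ = 146/175 = 0.83429.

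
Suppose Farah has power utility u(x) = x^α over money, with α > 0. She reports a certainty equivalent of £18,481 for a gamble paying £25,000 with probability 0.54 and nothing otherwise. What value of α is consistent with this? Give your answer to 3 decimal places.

α ≈ 2.039

The lottery's expected utility is 0.54·u(25000) + 0.46·u(0) = 0.54·25000^α (since u(0) = 0 for α > 0).
Equating: 18481^α = 0.54·25000^α, i.e. 0.7392^α = 0.54.
α = ln(0.54) / ln(18481/25000) = -0.616186/-0.302133 ≈ 2.039.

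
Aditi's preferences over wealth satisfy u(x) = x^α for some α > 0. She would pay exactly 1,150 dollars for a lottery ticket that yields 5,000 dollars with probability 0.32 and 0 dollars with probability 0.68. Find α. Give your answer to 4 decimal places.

Since u(0) = 0, the lottery's EU is 0.32·5000^α.
Equating: 1150^α = 0.32·5000^α, i.e. 0.2300^α = 0.32.
Taking logs: α·ln(1150/5000) = ln(0.32), so α = -1.1394343 / -1.4696760 ≈ 0.7753.

α ≈ 0.7753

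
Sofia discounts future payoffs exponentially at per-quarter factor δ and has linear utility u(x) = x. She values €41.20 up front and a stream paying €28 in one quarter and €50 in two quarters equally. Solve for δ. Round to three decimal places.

δ ≈ 0.670

Equating present values: 41.20 = 28δ + 50δ².
Rearranged: 50δ² + 28δ − 41.20 = 0.
δ = (−28 + √(28² + 4·50·41.20)) / (2·50) = (−28 + √9024.00) / 100 ≈ 0.670.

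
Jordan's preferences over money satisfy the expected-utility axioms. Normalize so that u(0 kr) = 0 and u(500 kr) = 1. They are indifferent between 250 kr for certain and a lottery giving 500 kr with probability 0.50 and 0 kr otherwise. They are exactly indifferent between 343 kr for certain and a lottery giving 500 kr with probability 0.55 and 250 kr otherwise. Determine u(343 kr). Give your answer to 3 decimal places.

0.775

From the first indifference, u(250 kr) = 0.50·u(500 kr) + 0.50·u(0 kr) = 0.50·1 + 0.50·0 = 0.50.
Chaining: u(343 kr) = 0.55·1.00 + 0.45·0.50 = 0.7750.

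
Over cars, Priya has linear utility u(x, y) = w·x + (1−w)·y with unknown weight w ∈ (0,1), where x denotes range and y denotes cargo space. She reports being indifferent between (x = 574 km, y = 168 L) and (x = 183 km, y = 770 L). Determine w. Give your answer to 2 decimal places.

w = 0.61

Equating utilities: w·574 + (1−w)·168 = w·183 + (1−w)·770.
w·(574−183) = (1−w)·(770−168), i.e. w·391 = (1−w)·602.
The marginal rate of substitution is 602/391, so w = 602/(391+602) = 0.61.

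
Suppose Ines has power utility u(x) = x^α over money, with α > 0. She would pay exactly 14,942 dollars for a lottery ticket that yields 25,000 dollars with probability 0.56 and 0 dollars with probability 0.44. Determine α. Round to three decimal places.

α ≈ 1.127

Since u(0) = 0, the lottery's EU is 0.56·25000^α.
Equating: 14942^α = 0.56·25000^α, i.e. 0.5977^α = 0.56.
Taking logs: α·ln(14942/25000) = ln(0.56), so α = -0.579818 / -0.514700 ≈ 1.127.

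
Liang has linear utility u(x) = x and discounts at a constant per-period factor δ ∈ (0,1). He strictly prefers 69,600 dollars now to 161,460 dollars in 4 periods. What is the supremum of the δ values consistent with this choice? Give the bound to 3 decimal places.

δ < 0.810

Comparing present values: 69600 > δ^4·161460.
Dividing by 161460: δ^4 < 0.43107. Both sides are positive, so the 4th root keeps the direction.
δ < (69600/161460)^(1/4) ≈ 0.810.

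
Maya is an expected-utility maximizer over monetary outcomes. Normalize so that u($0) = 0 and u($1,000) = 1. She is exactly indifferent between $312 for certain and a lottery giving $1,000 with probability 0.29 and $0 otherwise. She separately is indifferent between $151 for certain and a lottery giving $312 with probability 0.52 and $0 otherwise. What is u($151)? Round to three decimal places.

0.151

First, u($312) = 0.29·u($1,000) + 0.71·u($0) = 0.29.
Chaining: u($151) = 0.52·0.29 + 0.48·0.00 = 0.1508.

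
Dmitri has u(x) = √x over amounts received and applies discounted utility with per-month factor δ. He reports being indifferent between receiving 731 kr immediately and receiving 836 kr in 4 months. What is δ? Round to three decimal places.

Equating discounted utilities: u(731) = δ^4·u(836) ⇒ δ^4 = u(731)/u(836).
With u(x) = √x: δ^4 = √731/√836 = √(731/836) = 0.93509.
So δ = 0.93509^(1/4) ≈ 0.983.

δ ≈ 0.983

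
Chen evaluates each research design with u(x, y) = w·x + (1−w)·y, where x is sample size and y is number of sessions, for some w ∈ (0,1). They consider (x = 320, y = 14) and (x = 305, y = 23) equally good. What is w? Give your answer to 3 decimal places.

w = 0.375

u(320,14) = u(305,23) means w·320 + (1−w)·14 = w·305 + (1−w)·23.
Collecting terms: w·15 = (1−w)·9.
The marginal rate of substitution is 9/15, so w = 9/(15+9) = 0.375.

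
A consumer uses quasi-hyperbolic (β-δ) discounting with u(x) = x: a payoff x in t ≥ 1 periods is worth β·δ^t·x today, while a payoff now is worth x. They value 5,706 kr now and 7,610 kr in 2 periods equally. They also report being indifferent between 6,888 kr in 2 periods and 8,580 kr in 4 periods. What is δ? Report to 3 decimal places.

From the later pair, β·δ^2·6888 = β·δ^4·8580; dividing through, δ^2 = 6888/8580 = 0.80280, so δ = 0.89599.

δ ≈ 0.896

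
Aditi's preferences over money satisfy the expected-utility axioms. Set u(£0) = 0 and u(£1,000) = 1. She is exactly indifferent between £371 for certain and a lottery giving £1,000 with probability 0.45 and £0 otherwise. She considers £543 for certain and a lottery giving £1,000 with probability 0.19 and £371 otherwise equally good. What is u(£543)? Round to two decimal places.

From the first indifference, u(£371) = 0.45·u(£1,000) + 0.55·u(£0) = 0.45·1 + 0.55·0 = 0.45.
Chaining: u(£543) = 0.19·1.00 + 0.81·0.45 = 0.5545.

0.55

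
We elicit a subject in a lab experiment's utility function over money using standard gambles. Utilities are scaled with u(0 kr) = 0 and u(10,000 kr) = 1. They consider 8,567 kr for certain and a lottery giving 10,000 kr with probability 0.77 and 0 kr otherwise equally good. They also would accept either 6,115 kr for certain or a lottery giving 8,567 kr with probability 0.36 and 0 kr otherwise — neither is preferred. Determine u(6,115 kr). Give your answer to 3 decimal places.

0.277

First, u(8,567 kr) = 0.77·u(10,000 kr) + 0.23·u(0 kr) = 0.77.
The second indifference gives u(6,115 kr) = 0.36·u(8,567 kr) + 0.64·u(0 kr) = 0.36·0.77 + 0.64·0.00 = 0.2772.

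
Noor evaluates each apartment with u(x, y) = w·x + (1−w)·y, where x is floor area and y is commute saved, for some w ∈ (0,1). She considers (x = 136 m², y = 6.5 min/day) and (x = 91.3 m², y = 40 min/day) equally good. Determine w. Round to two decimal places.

Indifference: w·136 + (1−w)·6.5 = w·91.3 + (1−w)·40.
w·(136−91.3) = (1−w)·(40−6.5), i.e. w·44.7 = (1−w)·33.5.
So w/(1−w) = 33.5/44.7 = 0.7494, giving w = 33.5/(44.7+33.5) = 0.43.

w = 0.43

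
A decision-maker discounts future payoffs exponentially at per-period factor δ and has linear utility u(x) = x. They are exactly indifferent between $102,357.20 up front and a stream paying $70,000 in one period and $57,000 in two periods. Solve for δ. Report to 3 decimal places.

δ ≈ 0.860

Present value of the stream is 70000·δ + 57000·δ². Indifference gives 70000δ + 57000δ² = 102357.20.
That is, 57000δ² + 70000δ − 102357.20 = 0, a quadratic in δ.
By the quadratic formula (taking the positive root), δ = (−70000 + √28237441600.00) / 114000 ≈ 0.860.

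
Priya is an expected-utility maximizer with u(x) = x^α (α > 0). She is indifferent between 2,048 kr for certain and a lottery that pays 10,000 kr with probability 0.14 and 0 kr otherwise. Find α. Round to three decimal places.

α ≈ 1.240

EU(lottery) = 0.14·10000^α + 0.86·0 = 0.14·10000^α.
Equating: 2048^α = 0.14·10000^α, i.e. 0.2048^α = 0.14.
α = ln(0.14) / ln(2048/10000) = -1.966113/-1.585721 ≈ 1.240.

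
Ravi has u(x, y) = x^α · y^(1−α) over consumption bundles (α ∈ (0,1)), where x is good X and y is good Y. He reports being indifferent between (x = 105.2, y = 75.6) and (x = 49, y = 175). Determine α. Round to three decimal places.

α ≈ 0.523

The Cobb–Douglas utilities coincide, so 105.2^α·75.6^(1−α) = 49^α·175^(1−α).
(105.2/49)^α = (175/75.6)^(1−α); take logs: α·ln(105.2/49) = (1−α)·ln(175/75.6), i.e. α·0.764043 = (1−α)·0.839330.
Thus α·(1.603373) = 0.839330, so α = 0.839330/1.603373 ≈ 0.523.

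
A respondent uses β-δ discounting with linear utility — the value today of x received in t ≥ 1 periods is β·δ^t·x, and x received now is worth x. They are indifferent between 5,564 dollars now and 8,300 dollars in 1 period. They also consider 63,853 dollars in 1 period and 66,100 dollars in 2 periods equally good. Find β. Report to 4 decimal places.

The second indifference involves only future payoffs, so β cancels: β·δ^1·63853 = β·δ^2·66100, giving δ = 63853/66100 = 0.96601.
Substituting δ into 5564 = β·δ·8300: β = 5564/(8017.850) ≈ 0.6940.

β ≈ 0.6940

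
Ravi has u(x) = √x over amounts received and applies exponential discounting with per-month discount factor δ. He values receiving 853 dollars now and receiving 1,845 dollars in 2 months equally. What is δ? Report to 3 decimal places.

δ ≈ 0.825

The payoff in 2 months is discounted by δ^2, so u(853) = δ^2·u(1845) and δ^2 = u(853)/u(1845).
With u(x) = √x: δ^2 = √853/√1845 = √(853/1845) = 0.67995.
Hence δ = (0.67995)^(1/2) = 0.82459.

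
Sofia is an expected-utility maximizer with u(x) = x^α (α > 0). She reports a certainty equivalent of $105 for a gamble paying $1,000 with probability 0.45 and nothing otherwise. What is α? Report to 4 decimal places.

α ≈ 0.3543

Since u(0) = 0, the lottery's EU is 0.45·1000^α.
Equating: 105^α = 0.45·1000^α, i.e. 0.1050^α = 0.45.
Taking logs: α·ln(105/1000) = ln(0.45), so α = -0.7985077 / -2.2537949 ≈ 0.3543.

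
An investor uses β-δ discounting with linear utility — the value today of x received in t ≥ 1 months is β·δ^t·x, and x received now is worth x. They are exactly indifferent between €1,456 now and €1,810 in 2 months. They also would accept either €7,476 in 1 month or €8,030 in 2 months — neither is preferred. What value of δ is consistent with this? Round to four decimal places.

From the later pair, β·δ^1·7476 = β·δ^2·8030; dividing through, δ = 7476/8030 = 0.93101.

δ ≈ 0.9310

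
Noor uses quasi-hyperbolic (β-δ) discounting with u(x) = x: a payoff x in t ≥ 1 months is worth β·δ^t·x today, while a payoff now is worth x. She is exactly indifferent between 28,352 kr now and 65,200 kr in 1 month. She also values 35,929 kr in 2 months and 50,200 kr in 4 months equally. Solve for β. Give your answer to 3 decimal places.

β ≈ 0.514

From the later pair, β·δ^2·35929 = β·δ^4·50200; dividing through, δ^2 = 35929/50200 = 0.71572, so δ = 0.84600.
Now use the now-vs-future pair: 28352 = β·δ·65200 gives β = 28352/(0.84600·65200) ≈ 0.514.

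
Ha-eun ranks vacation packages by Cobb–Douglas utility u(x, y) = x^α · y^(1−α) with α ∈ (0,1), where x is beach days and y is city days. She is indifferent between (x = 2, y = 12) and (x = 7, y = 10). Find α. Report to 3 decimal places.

α ≈ 0.127

The Cobb–Douglas utilities coincide, so 2^α·12^(1−α) = 7^α·10^(1−α).
(2/7)^α = (10/12)^(1−α); take logs: α·ln(2/7) = (1−α)·ln(10/12), i.e. α·-1.252763 = (1−α)·-0.182322.
Thus α·(-1.435085) = -0.182322, so α = -0.182322/-1.435085 ≈ 0.127.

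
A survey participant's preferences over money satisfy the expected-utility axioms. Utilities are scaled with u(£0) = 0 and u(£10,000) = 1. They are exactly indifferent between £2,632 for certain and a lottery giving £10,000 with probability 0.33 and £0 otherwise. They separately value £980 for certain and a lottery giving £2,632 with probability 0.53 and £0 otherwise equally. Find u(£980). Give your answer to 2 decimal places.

The first gamble pins u(£2,632): it must equal 0.33·1 + 0.67·0 = 0.33.
The second indifference gives u(£980) = 0.53·u(£2,632) + 0.47·u(£0) = 0.53·0.33 + 0.47·0.00 = 0.1749.

0.17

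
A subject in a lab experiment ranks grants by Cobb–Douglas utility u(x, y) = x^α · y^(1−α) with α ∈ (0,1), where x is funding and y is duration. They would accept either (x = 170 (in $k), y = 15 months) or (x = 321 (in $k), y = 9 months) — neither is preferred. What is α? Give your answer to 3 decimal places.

The Cobb–Douglas utilities coincide, so 170^α·15^(1−α) = 321^α·9^(1−α).
Taking logs: α·ln 170 + (1−α)·ln 15 = α·ln 321 + (1−α)·ln 9, i.e. α·-0.635643 = (1−α)·-0.510826.
Thus α·(-1.146469) = -0.510826, so α = -0.510826/-1.146469 ≈ 0.446.

α ≈ 0.446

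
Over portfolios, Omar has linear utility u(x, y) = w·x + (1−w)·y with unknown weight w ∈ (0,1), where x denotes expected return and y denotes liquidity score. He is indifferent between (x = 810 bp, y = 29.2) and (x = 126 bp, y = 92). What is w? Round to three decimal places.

w = 0.084

Equating utilities: w·810 + (1−w)·29.2 = w·126 + (1−w)·92.
Rearranging, 684·w − 62.8·(1−w) = 0.
Hence w = 62.8/(684+62.8) = 62.8/746.8 = 0.084.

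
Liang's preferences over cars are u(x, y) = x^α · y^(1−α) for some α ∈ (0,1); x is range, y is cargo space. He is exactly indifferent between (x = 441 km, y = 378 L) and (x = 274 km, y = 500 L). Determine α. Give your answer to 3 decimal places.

The Cobb–Douglas utilities coincide, so 441^α·378^(1−α) = 274^α·500^(1−α).
Taking logs: α·ln 441 + (1−α)·ln 378 = α·ln 274 + (1−α)·ln 500, i.e. α·0.475917 = (1−α)·0.279714.
So α/(1−α) = (0.279714)/(0.475917) = 0.587737, and α = 0.587737/1.587737 ≈ 0.370.

α ≈ 0.370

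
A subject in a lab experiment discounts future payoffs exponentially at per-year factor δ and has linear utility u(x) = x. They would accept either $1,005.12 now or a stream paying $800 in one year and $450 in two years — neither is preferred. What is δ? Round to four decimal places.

Equating present values: 1005.12 = 800δ + 450δ².
That is, 450δ² + 800δ − 1005.12 = 0, a quadratic in δ.
By the quadratic formula (taking the positive root), δ = (−800 + √2449216.00) / 900 ≈ 0.8500.

δ ≈ 0.8500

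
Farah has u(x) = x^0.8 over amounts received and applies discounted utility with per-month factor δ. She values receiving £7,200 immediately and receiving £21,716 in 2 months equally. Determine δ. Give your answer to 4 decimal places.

Equating discounted utilities: u(7200) = δ^2·u(21716) ⇒ δ^2 = u(7200)/u(21716).
With u(x) = x^0.8: δ^2 = 7200^0.8/21716^0.8 = (7200/21716)^0.8 = 0.41347.
Taking the square root: δ = 0.41347^(1/2) ≈ 0.6430.

δ ≈ 0.6430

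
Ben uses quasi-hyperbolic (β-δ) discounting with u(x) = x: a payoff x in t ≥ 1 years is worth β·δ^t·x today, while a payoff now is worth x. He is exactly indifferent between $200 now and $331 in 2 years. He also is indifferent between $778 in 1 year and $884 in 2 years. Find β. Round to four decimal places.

Both payoffs in the second observation are in the future, so β drops out: δ^1·778 = δ^2·884 ⇒ δ = 778/884 = 0.88009.
The first indifference: 200 = β·δ^2·331, so β = 200/(δ^2·331) = 200/(0.77456·331) ≈ 0.7801.

β ≈ 0.7801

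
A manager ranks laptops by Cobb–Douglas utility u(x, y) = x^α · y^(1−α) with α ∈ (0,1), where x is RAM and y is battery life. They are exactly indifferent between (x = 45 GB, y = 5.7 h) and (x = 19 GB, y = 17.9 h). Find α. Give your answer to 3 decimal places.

α ≈ 0.570

Set the two utilities equal: 45^α·5.7^(1−α) = 19^α·17.9^(1−α).
Rearrange to (45/19)^α = (17.9/5.7)^(1−α) and take logs: α·0.862224 = (1−α)·1.144335.
With A = 0.862224 and B = 1.144335: α·A = (1−α)·B, so α = B/(A+B) = 1.144335/2.006559 ≈ 0.570.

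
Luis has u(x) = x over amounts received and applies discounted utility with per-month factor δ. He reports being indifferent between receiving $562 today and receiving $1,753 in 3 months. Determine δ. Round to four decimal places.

The payoff in 3 months is discounted by δ^3, so u(562) = δ^3·u(1753) and δ^3 = u(562)/u(1753).
With u(x) = x: δ^3 = 562/1753 = 0.32059.
Hence δ = (0.32059)^(1/3) = 0.684413.

δ ≈ 0.6844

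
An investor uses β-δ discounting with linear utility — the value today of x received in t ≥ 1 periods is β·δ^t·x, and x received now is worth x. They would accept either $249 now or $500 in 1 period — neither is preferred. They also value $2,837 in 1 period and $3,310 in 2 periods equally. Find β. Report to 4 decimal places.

The second indifference involves only future payoffs, so β cancels: β·δ^1·2837 = β·δ^2·3310, giving δ = 2837/3310 = 0.85710.
The first indifference: 249 = β·δ·500, so β = 249/(δ·500) = 249/(0.85710·500) ≈ 0.5810.

β ≈ 0.5810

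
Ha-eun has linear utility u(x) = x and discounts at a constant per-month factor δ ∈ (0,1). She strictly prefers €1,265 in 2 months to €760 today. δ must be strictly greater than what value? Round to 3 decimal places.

The preference means 760 < δ^2·1265.
Dividing by 1265: δ^2 > 0.60079. Both sides are positive, so the square root keeps the direction.
δ > 0.60079^(1/2) = 0.775.

δ > 0.775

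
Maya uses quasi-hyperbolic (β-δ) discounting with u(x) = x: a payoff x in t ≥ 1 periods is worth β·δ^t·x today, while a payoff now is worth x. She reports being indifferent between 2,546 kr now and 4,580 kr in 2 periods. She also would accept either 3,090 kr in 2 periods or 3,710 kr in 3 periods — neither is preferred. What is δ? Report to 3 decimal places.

The second indifference involves only future payoffs, so β cancels: β·δ^2·3090 = β·δ^3·3710, giving δ = 3090/3710 = 0.83288.

δ ≈ 0.833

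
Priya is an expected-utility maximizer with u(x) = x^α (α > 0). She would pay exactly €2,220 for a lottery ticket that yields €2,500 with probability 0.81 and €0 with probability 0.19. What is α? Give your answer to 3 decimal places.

α ≈ 1.774

The lottery's expected utility is 0.81·u(2500) + 0.19·u(0) = 0.81·2500^α (since u(0) = 0 for α > 0).
Setting u(2220) equal to that: 2220^α = 0.81·2500^α ⇒ (2220/2500)^α = 0.81.
Taking logs: α·ln(2220/2500) = ln(0.81), so α = -0.210721 / -0.118784 ≈ 1.774.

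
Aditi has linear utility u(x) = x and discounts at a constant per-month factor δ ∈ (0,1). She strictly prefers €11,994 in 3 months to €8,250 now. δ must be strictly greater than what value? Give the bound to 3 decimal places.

δ > 0.883

Comparing present values: 8250 < δ^3·11994.
So δ^3 > 8250/11994 = 0.68784; taking the cube root of both positive sides preserves the inequality.
δ > (8250/11994)^(1/3) ≈ 0.883.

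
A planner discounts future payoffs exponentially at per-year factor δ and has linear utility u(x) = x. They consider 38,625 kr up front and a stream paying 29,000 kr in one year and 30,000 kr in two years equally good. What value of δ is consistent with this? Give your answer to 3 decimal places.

The stream is worth 29000δ + 30000δ² today, so 29000δ + 30000δ² = 38625.
Rearranged: 30000δ² + 29000δ − 38625 = 0.
The positive root is δ = [−29000 + √(29000² + 4·30000·38625)] / (2·30000) = (−29000 + 74000.000)/60000 ≈ 0.750.

δ ≈ 0.750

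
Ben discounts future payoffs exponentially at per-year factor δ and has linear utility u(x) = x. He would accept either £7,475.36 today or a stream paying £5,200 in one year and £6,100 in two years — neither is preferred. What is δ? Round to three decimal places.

δ ≈ 0.760

The stream is worth 5200δ + 6100δ² today, so 5200δ + 6100δ² = 7475.36.
So 6100δ² + 5200δ − 7475.36 = 0.
By the quadratic formula (taking the positive root), δ = (−5200 + √209438784.00) / 12200 ≈ 0.760.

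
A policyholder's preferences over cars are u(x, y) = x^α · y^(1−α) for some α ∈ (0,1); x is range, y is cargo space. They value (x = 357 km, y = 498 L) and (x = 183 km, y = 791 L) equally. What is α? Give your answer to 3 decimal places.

α ≈ 0.409

Indifference: 357^α · 498^(1−α) = 183^α · 791^(1−α).
Taking logs: α·ln 357 + (1−α)·ln 498 = α·ln 183 + (1−α)·ln 791, i.e. α·0.668250 = (1−α)·0.462698.
Thus α·(1.130948) = 0.462698, so α = 0.462698/1.130948 ≈ 0.409.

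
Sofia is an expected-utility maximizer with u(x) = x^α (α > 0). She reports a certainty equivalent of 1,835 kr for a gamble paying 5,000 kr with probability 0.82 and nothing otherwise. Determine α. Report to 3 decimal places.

Since u(0) = 0, the lottery's EU is 0.82·5000^α.
Equating: 1835^α = 0.82·5000^α, i.e. 0.3670^α = 0.82.
Taking logs: α·ln(1835/5000) = ln(0.82), so α = -0.198451 / -1.002393 ≈ 0.198.

α ≈ 0.198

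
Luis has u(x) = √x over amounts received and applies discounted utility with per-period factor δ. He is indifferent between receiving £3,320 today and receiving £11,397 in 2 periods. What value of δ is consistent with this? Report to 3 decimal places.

Indifference means u(3320) = δ^2 · u(11397), so δ^2 = u(3320)/u(11397).
With u(x) = √x: δ^2 = √3320/√11397 = √(3320/11397) = 0.53973.
Taking the square root: δ = 0.53973^(1/2) ≈ 0.735.

δ ≈ 0.735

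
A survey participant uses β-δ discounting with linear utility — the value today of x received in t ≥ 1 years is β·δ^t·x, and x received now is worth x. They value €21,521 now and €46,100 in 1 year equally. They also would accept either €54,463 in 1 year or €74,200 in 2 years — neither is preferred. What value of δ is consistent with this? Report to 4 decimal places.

The second indifference involves only future payoffs, so β cancels: β·δ^1·54463 = β·δ^2·74200, giving δ = 54463/74200 = 0.73400.

δ ≈ 0.7340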